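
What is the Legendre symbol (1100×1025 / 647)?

By multiplicativity, (1100·1025 / 647) = (1100 / 647)·(1025 / 647).
First factor (1100 / 647):
(1100 / 647)
  = (453 / 647)    [1100 ≡ 453 mod 647]
  = (647 / 453)    [QR: 453 ≡ 1 mod 4, sign kept]
  = (194 / 453)    [647 ≡ 194 mod 453]
  = -(97 / 453)    [453 ≡ 5 mod 8 ⇒ (2 / 453) = -1]
  = -(453 / 97)    [QR: 97 ≡ 1 mod 4, sign kept]
  = -(65 / 97)    [453 ≡ 65 mod 97]
  = -(97 / 65)    [QR: 65 ≡ 1 mod 4, sign kept]
  = -(32 / 65)    [97 ≡ 32 mod 65]
  = -(1 / 65)    [65 ≡ 1 mod 8 ⇒ (2 / 65)^5 = +1]
  = -1    [(1 / 65) = 1]
Second factor (1025 / 647):
(1025 / 647)
  = (378 / 647)    [1025 ≡ 378 mod 647]
  = (189 / 647)    [647 ≡ 7 mod 8 ⇒ (2 / 647) = +1]
  = (647 / 189)    [QR: 189 ≡ 1 mod 4, sign kept]
  = (80 / 189)    [647 ≡ 80 mod 189]
  = (5 / 189)    [189 ≡ 5 mod 8 ⇒ (2 / 189)^4 = +1]
  = (189 / 5)    [QR: 5 ≡ 1 mod 4, sign kept]
  = (4 / 5)    [189 ≡ 4 mod 5]
  = (1 / 5)    [5 ≡ 5 mod 8 ⇒ (2 / 5)^2 = +1]
  = 1    [(1 / 5) = 1]
Product: (-1)·(1) = -1.

-1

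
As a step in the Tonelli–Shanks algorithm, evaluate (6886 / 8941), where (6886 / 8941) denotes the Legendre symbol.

1

Factor out 2: 6886 = 2·3443. Since 8941 ≡ 5 (mod 8), (2 / 8941) = -1. Now have -(3443 / 8941).
8941 ≡ 1 (mod 4), so quadratic reciprocity gives (3443 / 8941) = (8941 / 3443). Reduce: 8941 ≡ 2055 (mod 3443). Now have -(2055 / 3443).
Both 2055 ≡ 3 and 3443 ≡ 3 (mod 4), so reciprocity gives (2055 / 3443) = -(3443 / 2055). Reduce: 3443 ≡ 1388 (mod 2055). Now have (1388 / 2055).
Factor out 2: 1388 = 2^2·347. Since 2055 ≡ 7 (mod 8), (2 / 2055) = +1, and (2 / 2055)^2 = +1. Now have (347 / 2055).
Both 347 ≡ 3 and 2055 ≡ 3 (mod 4), so reciprocity gives (347 / 2055) = -(2055 / 347). Reduce: 2055 ≡ 320 (mod 347). Now have -(320 / 347).
Factor out 2: 320 = 2^6·5. Since 347 ≡ 3 (mod 8), (2 / 347) = -1, and (2 / 347)^6 = +1. Now have -(5 / 347).
5 ≡ 1 (mod 4), so quadratic reciprocity gives (5 / 347) = (347 / 5). Reduce: 347 ≡ 2 (mod 5). Now have -(2 / 5).
Factor out 2: 2 = 2. Since 5 ≡ 5 (mod 8), (2 / 5) = -1. Now have (1 / 5).
(1 / 5) = 1. Collecting the sign factors: 1.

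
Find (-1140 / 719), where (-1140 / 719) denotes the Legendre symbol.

(-1140 / 719)
  = (298 / 719)    [-1140 ≡ 298 mod 719]
  = (149 / 719)    [719 ≡ 7 mod 8 ⇒ (2 / 719) = +1]
  = (719 / 149)    [QR: 149 ≡ 1 mod 4, sign kept]
  = (123 / 149)    [719 ≡ 123 mod 149]
  = (149 / 123)    [QR: 149 ≡ 1 mod 4, sign kept]
  = (26 / 123)    [149 ≡ 26 mod 123]
  = -(13 / 123)    [123 ≡ 3 mod 8 ⇒ (2 / 123) = -1]
  = -(123 / 13)    [QR: 13 ≡ 1 mod 4, sign kept]
  = -(6 / 13)    [123 ≡ 6 mod 13]
  = (3 / 13)    [13 ≡ 5 mod 8 ⇒ (2 / 13) = -1]
  = (13 / 3)    [QR: 13 ≡ 1 mod 4, sign kept]
  = (1 / 3)    [13 ≡ 1 mod 3]
  = 1    [(1 / 3) = 1]

1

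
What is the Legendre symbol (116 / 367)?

-1

(116 / 367)
  = (29 / 367)    [367 ≡ 7 mod 8 ⇒ (2 / 367)^2 = +1]
  = (367 / 29)    [QR: 29 ≡ 1 mod 4, sign kept]
  = (19 / 29)    [367 ≡ 19 mod 29]
  = (29 / 19)    [QR: 29 ≡ 1 mod 4, sign kept]
  = (10 / 19)    [29 ≡ 10 mod 19]
  = -(5 / 19)    [19 ≡ 3 mod 8 ⇒ (2 / 19) = -1]
  = -(19 / 5)    [QR: 5 ≡ 1 mod 4, sign kept]
  = -(4 / 5)    [19 ≡ 4 mod 5]
  = -(1 / 5)    [5 ≡ 5 mod 8 ⇒ (2 / 5)^2 = +1]
  = -1    [(1 / 5) = 1]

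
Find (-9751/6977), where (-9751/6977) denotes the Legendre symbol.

-1

Reduce the numerator: -9751 ≡ 4203 (mod 6977), so (-9751/6977) = (4203/6977).
6977 ≡ 1 (mod 4), so quadratic reciprocity gives (4203/6977) = (6977/4203). Reduce: 6977 ≡ 2774 (mod 4203). Now have (2774/4203).
Factor out 2: 2774 = 2·1387. Since 4203 ≡ 3 (mod 8), (2/4203) = -1. Now have -(1387/4203).
Both 1387 ≡ 3 and 4203 ≡ 3 (mod 4), so reciprocity gives (1387/4203) = -(4203/1387). Reduce: 4203 ≡ 42 (mod 1387). Now have (42/1387).
Factor out 2: 42 = 2·21. Since 1387 ≡ 3 (mod 8), (2/1387) = -1. Now have -(21/1387).
21 ≡ 1 (mod 4), so quadratic reciprocity gives (21/1387) = (1387/21). Reduce: 1387 ≡ 1 (mod 21). Now have -(1/21).
(1/21) = 1. Collecting the sign factors: -1.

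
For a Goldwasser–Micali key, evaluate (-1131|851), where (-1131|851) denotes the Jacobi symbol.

Reduce the numerator: -1131 ≡ 571 (mod 851), so (-1131|851) = (571|851).
Both 571 ≡ 3 and 851 ≡ 3 (mod 4), so reciprocity gives (571|851) = -(851|571). Reduce: 851 ≡ 280 (mod 571). Now have -(280|571).
Factor out 2: 280 = 2^3·35. Since 571 ≡ 3 (mod 8), (2|571) = -1, and (2|571)^3 = -1. Now have (35|571).
Both 35 ≡ 3 and 571 ≡ 3 (mod 4), so reciprocity gives (35|571) = -(571|35). Reduce: 571 ≡ 11 (mod 35). Now have -(11|35).
Both 11 ≡ 3 and 35 ≡ 3 (mod 4), so reciprocity gives (11|35) = -(35|11). Reduce: 35 ≡ 2 (mod 11). Now have (2|11).
Factor out 2: 2 = 2. Since 11 ≡ 3 (mod 8), (2|11) = -1. Now have -(1|11).
(1|11) = 1. Collecting the sign factors: -1.

-1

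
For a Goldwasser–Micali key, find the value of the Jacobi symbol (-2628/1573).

(-2628/1573)
  = (518/1573)    [-2628 ≡ 518 mod 1573]
  = -(259/1573)    [1573 ≡ 5 mod 8 ⇒ (2/1573) = -1]
  = -(1573/259)    [QR: 1573 ≡ 1 mod 4, sign kept]
  = -(19/259)    [1573 ≡ 19 mod 259]
  = (259/19)    [QR: both ≡ 3 mod 4, sign flips]
  = (12/19)    [259 ≡ 12 mod 19]
  = (3/19)    [19 ≡ 3 mod 8 ⇒ (2/19)^2 = +1]
  = -(19/3)    [QR: both ≡ 3 mod 4, sign flips]
  = -(1/3)    [19 ≡ 1 mod 3]
  = -1    [(1/3) = 1]

-1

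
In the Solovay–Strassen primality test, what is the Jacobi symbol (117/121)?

117 ≡ 1 (mod 4), so quadratic reciprocity gives (117/121) = (121/117). Reduce: 121 ≡ 4 (mod 117). Now have (4/117).
Factor out 2: 4 = 2^2. Since 117 ≡ 5 (mod 8), (2/117) = -1, and (2/117)^2 = +1. Now have (1/117).
(1/117) = 1. Collecting the sign factors: 1.

1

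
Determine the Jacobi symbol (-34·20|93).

By multiplicativity, (-34·20|93) = (-34|93)·(20|93).
First factor (-34|93):
Reduce the numerator: -34 ≡ 59 (mod 93), so (-34|93) = (59|93).
93 ≡ 1 (mod 4), so quadratic reciprocity gives (59|93) = (93|59). Reduce: 93 ≡ 34 (mod 59). Now have (34|59).
Factor out 2: 34 = 2·17. Since 59 ≡ 3 (mod 8), (2|59) = -1. Now have -(17|59).
17 ≡ 1 (mod 4), so quadratic reciprocity gives (17|59) = (59|17). Reduce: 59 ≡ 8 (mod 17). Now have -(8|17).
Factor out 2: 8 = 2^3. Since 17 ≡ 1 (mod 8), (2|17) = +1, and (2|17)^3 = +1. Now have -(1|17).
(1|17) = 1. Collecting the sign factors: -1.
Second factor (20|93):
Factor out 2: 20 = 2^2·5. Since 93 ≡ 5 (mod 8), (2|93) = -1, and (2|93)^2 = +1. Now have (5|93).
5 ≡ 1 (mod 4), so quadratic reciprocity gives (5|93) = (93|5). Reduce: 93 ≡ 3 (mod 5). Now have (3|5).
5 ≡ 1 (mod 4), so quadratic reciprocity gives (3|5) = (5|3). Reduce: 5 ≡ 2 (mod 3). Now have (2|3).
Factor out 2: 2 = 2. Since 3 ≡ 3 (mod 8), (2|3) = -1. Now have -(1|3).
(1|3) = 1. Collecting the sign factors: -1.
Product: (-1)·(-1) = 1.

1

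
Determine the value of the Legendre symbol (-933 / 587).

-1

(-933 / 587)
  = -(933 / 587)    [587 ≡ 3 mod 4 ⇒ (-1 / 587) = -1]
  = -(346 / 587)    [933 ≡ 346 mod 587]
  = (173 / 587)    [587 ≡ 3 mod 8 ⇒ (2 / 587) = -1]
  = (587 / 173)    [QR: 173 ≡ 1 mod 4, sign kept]
  = (68 / 173)    [587 ≡ 68 mod 173]
  = (17 / 173)    [173 ≡ 5 mod 8 ⇒ (2 / 173)^2 = +1]
  = (173 / 17)    [QR: 17 ≡ 1 mod 4, sign kept]
  = (3 / 17)    [173 ≡ 3 mod 17]
  = (17 / 3)    [QR: 17 ≡ 1 mod 4, sign kept]
  = (2 / 3)    [17 ≡ 2 mod 3]
  = -(1 / 3)    [3 ≡ 3 mod 8 ⇒ (2 / 3) = -1]
  = -1    [(1 / 3) = 1]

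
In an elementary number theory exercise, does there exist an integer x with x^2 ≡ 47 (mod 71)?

no

(47|71)
  = -(71|47)    [QR: both ≡ 3 mod 4, sign flips]
  = -(24|47)    [71 ≡ 24 mod 47]
  = -(3|47)    [47 ≡ 7 mod 8 ⇒ (2|47)^3 = +1]
  = (47|3)    [QR: both ≡ 3 mod 4, sign flips]
  = (2|3)    [47 ≡ 2 mod 3]
  = -(1|3)    [3 ≡ 3 mod 8 ⇒ (2|3) = -1]
  = -1    [(1|3) = 1]
The Legendre symbol is -1, so x^2 ≡ 47 (mod 71) has no solution.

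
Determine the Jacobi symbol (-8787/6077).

Reduce the numerator: -8787 ≡ 3367 (mod 6077), so (-8787/6077) = (3367/6077).
6077 ≡ 1 (mod 4), so quadratic reciprocity gives (3367/6077) = (6077/3367). Reduce: 6077 ≡ 2710 (mod 3367). Now have (2710/3367).
Factor out 2: 2710 = 2·1355. Since 3367 ≡ 7 (mod 8), (2/3367) = +1. Now have (1355/3367).
Both 1355 ≡ 3 and 3367 ≡ 3 (mod 4), so reciprocity gives (1355/3367) = -(3367/1355). Reduce: 3367 ≡ 657 (mod 1355). Now have -(657/1355).
657 ≡ 1 (mod 4), so quadratic reciprocity gives (657/1355) = (1355/657). Reduce: 1355 ≡ 41 (mod 657). Now have -(41/657).
41 ≡ 1 (mod 4), so quadratic reciprocity gives (41/657) = (657/41). Reduce: 657 ≡ 1 (mod 41). Now have -(1/41).
(1/41) = 1. Collecting the sign factors: -1.

-1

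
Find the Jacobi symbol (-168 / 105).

(-168 / 105)
  = (42 / 105)    [-168 ≡ 42 mod 105]
  = (21 / 105)    [105 ≡ 1 mod 8 ⇒ (2 / 105) = +1]
  = (105 / 21)    [QR: 21 ≡ 1 mod 4, sign kept]
  = (0 / 21)    [105 ≡ 0 mod 21]
  = 0    [numerator 0, gcd > 1]

0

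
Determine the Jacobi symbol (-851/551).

Reduce the numerator: -851 ≡ 251 (mod 551), so (-851/551) = (251/551).
Both 251 ≡ 3 and 551 ≡ 3 (mod 4), so reciprocity gives (251/551) = -(551/251). Reduce: 551 ≡ 49 (mod 251). Now have -(49/251).
49 ≡ 1 (mod 4), so quadratic reciprocity gives (49/251) = (251/49). Reduce: 251 ≡ 6 (mod 49). Now have -(6/49).
Factor out 2: 6 = 2·3. Since 49 ≡ 1 (mod 8), (2/49) = +1. Now have -(3/49).
49 ≡ 1 (mod 4), so quadratic reciprocity gives (3/49) = (49/3). Reduce: 49 ≡ 1 (mod 3). Now have -(1/3).
(1/3) = 1. Collecting the sign factors: -1.

-1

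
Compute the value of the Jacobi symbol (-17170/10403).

Reduce the numerator: -17170 ≡ 3636 (mod 10403), so (-17170/10403) = (3636/10403).
Factor out 2: 3636 = 2^2·909. Since 10403 ≡ 3 (mod 8), (2/10403) = -1, and (2/10403)^2 = +1. Now have (909/10403).
909 ≡ 1 (mod 4), so quadratic reciprocity gives (909/10403) = (10403/909). Reduce: 10403 ≡ 404 (mod 909). Now have (404/909).
Factor out 2: 404 = 2^2·101. Since 909 ≡ 5 (mod 8), (2/909) = -1, and (2/909)^2 = +1. Now have (101/909).
101 ≡ 1 (mod 4), so quadratic reciprocity gives (101/909) = (909/101). Reduce: 909 ≡ 0 (mod 101). Now have (0/101).
The numerator is now 0 with denominator 101 > 1: the symbol is 0.

0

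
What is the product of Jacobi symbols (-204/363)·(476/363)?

0

By multiplicativity, (-204·476/363) = (-204/363)·(476/363).
First factor (-204/363):
Reduce the numerator: -204 ≡ 159 (mod 363), so (-204/363) = (159/363).
Both 159 ≡ 3 and 363 ≡ 3 (mod 4), so reciprocity gives (159/363) = -(363/159). Reduce: 363 ≡ 45 (mod 159). Now have -(45/159).
45 ≡ 1 (mod 4), so quadratic reciprocity gives (45/159) = (159/45). Reduce: 159 ≡ 24 (mod 45). Now have -(24/45).
Factor out 2: 24 = 2^3·3. Since 45 ≡ 5 (mod 8), (2/45) = -1, and (2/45)^3 = -1. Now have (3/45).
45 ≡ 1 (mod 4), so quadratic reciprocity gives (3/45) = (45/3). Reduce: 45 ≡ 0 (mod 3). Now have (0/3).
The numerator is now 0 with denominator 3 > 1: the symbol is 0.
Second factor (476/363):
Reduce the numerator: 476 ≡ 113 (mod 363), so (476/363) = (113/363).
113 ≡ 1 (mod 4), so quadratic reciprocity gives (113/363) = (363/113). Reduce: 363 ≡ 24 (mod 113). Now have (24/113).
Factor out 2: 24 = 2^3·3. Since 113 ≡ 1 (mod 8), (2/113) = +1, and (2/113)^3 = +1. Now have (3/113).
113 ≡ 1 (mod 4), so quadratic reciprocity gives (3/113) = (113/3). Reduce: 113 ≡ 2 (mod 3). Now have (2/3).
Factor out 2: 2 = 2. Since 3 ≡ 3 (mod 8), (2/3) = -1. Now have -(1/3).
(1/3) = 1. Collecting the sign factors: -1.
Product: (0)·(-1) = 0.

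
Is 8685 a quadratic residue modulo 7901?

yes

(8685|7901)
  = (784|7901)    [8685 ≡ 784 mod 7901]
  = (49|7901)    [7901 ≡ 5 mod 8 ⇒ (2|7901)^4 = +1]
  = (7901|49)    [QR: 49 ≡ 1 mod 4, sign kept]
  = (12|49)    [7901 ≡ 12 mod 49]
  = (3|49)    [49 ≡ 1 mod 8 ⇒ (2|49)^2 = +1]
  = (49|3)    [QR: 49 ≡ 1 mod 4, sign kept]
  = (1|3)    [49 ≡ 1 mod 3]
  = 1    [(1|3) = 1]
The Legendre symbol is 1, so x^2 ≡ 8685 (mod 7901) has solution.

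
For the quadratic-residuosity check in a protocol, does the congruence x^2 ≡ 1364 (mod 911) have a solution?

Reduce the numerator: 1364 ≡ 453 (mod 911), so (1364/911) = (453/911).
453 ≡ 1 (mod 4), so quadratic reciprocity gives (453/911) = (911/453). Reduce: 911 ≡ 5 (mod 453). Now have (5/453).
5 ≡ 1 (mod 4), so quadratic reciprocity gives (5/453) = (453/5). Reduce: 453 ≡ 3 (mod 5). Now have (3/5).
5 ≡ 1 (mod 4), so quadratic reciprocity gives (3/5) = (5/3). Reduce: 5 ≡ 2 (mod 3). Now have (2/3).
Factor out 2: 2 = 2. Since 3 ≡ 3 (mod 8), (2/3) = -1. Now have -(1/3).
(1/3) = 1. Collecting the sign factors: -1.
The Legendre symbol is -1, so x^2 ≡ 1364 (mod 911) has no solution.

no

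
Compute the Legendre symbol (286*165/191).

1

By multiplicativity, (286·165/191) = (286/191)·(165/191).
First factor (286/191):
(286/191)
  = (95/191)    [286 ≡ 95 mod 191]
  = -(191/95)    [QR: both ≡ 3 mod 4, sign flips]
  = -(1/95)    [191 ≡ 1 mod 95]
  = -1    [(1/95) = 1]
Second factor (165/191):
(165/191)
  = (191/165)    [QR: 165 ≡ 1 mod 4, sign kept]
  = (26/165)    [191 ≡ 26 mod 165]
  = -(13/165)    [165 ≡ 5 mod 8 ⇒ (2/165) = -1]
  = -(165/13)    [QR: 13 ≡ 1 mod 4, sign kept]
  = -(9/13)    [165 ≡ 9 mod 13]
  = -(13/9)    [QR: 9 ≡ 1 mod 4, sign kept]
  = -(4/9)    [13 ≡ 4 mod 9]
  = -(1/9)    [9 ≡ 1 mod 8 ⇒ (2/9)^2 = +1]
  = -1    [(1/9) = 1]
Product: (-1)·(-1) = 1.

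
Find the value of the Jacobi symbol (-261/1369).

Pull out -1: (-261/1369) = (-1/1369)·(261/1369). Since 1369 ≡ 1 (mod 4), (-1/1369) = +1. Now have (261/1369).
261 ≡ 1 (mod 4), so quadratic reciprocity gives (261/1369) = (1369/261). Reduce: 1369 ≡ 64 (mod 261). Now have (64/261).
Factor out 2: 64 = 2^6. Since 261 ≡ 5 (mod 8), (2/261) = -1, and (2/261)^6 = +1. Now have (1/261).
(1/261) = 1. Collecting the sign factors: 1.

1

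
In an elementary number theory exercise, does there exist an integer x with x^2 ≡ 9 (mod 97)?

9 ≡ 1 (mod 4), so quadratic reciprocity gives (9|97) = (97|9). Reduce: 97 ≡ 7 (mod 9). Now have (7|9).
9 ≡ 1 (mod 4), so quadratic reciprocity gives (7|9) = (9|7). Reduce: 9 ≡ 2 (mod 7). Now have (2|7).
Factor out 2: 2 = 2. Since 7 ≡ 7 (mod 8), (2|7) = +1. Now have (1|7).
(1|7) = 1. Collecting the sign factors: 1.
The Legendre symbol is 1, so x^2 ≡ 9 (mod 97) has solution.

yes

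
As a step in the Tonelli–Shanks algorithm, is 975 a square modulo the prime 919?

no

(975/919)
  = (56/919)    [975 ≡ 56 mod 919]
  = (7/919)    [919 ≡ 7 mod 8 ⇒ (2/919)^3 = +1]
  = -(919/7)    [QR: both ≡ 3 mod 4, sign flips]
  = -(2/7)    [919 ≡ 2 mod 7]
  = -(1/7)    [7 ≡ 7 mod 8 ⇒ (2/7) = +1]
  = -1    [(1/7) = 1]
(975/919) = -1, and 919 is prime, so 975 is not a quadratic residue mod 919.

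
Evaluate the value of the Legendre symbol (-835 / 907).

-1

(-835 / 907)
  = -(835 / 907)    [907 ≡ 3 mod 4 ⇒ (-1 / 907) = -1]
  = (907 / 835)    [QR: both ≡ 3 mod 4, sign flips]
  = (72 / 835)    [907 ≡ 72 mod 835]
  = -(9 / 835)    [835 ≡ 3 mod 8 ⇒ (2 / 835)^3 = -1]
  = -(835 / 9)    [QR: 9 ≡ 1 mod 4, sign kept]
  = -(7 / 9)    [835 ≡ 7 mod 9]
  = -(9 / 7)    [QR: 9 ≡ 1 mod 4, sign kept]
  = -(2 / 7)    [9 ≡ 2 mod 7]
  = -(1 / 7)    [7 ≡ 7 mod 8 ⇒ (2 / 7) = +1]
  = -1    [(1 / 7) = 1]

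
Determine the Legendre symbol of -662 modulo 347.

(-662 / 347)
  = -(662 / 347)    [347 ≡ 3 mod 4 ⇒ (-1 / 347) = -1]
  = -(315 / 347)    [662 ≡ 315 mod 347]
  = (347 / 315)    [QR: both ≡ 3 mod 4, sign flips]
  = (32 / 315)    [347 ≡ 32 mod 315]
  = -(1 / 315)    [315 ≡ 3 mod 8 ⇒ (2 / 315)^5 = -1]
  = -1    [(1 / 315) = 1]

-1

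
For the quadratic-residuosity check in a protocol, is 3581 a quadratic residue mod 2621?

no

(3581|2621)
  = (960|2621)    [3581 ≡ 960 mod 2621]
  = (15|2621)    [2621 ≡ 5 mod 8 ⇒ (2|2621)^6 = +1]
  = (2621|15)    [QR: 2621 ≡ 1 mod 4, sign kept]
  = (11|15)    [2621 ≡ 11 mod 15]
  = -(15|11)    [QR: both ≡ 3 mod 4, sign flips]
  = -(4|11)    [15 ≡ 4 mod 11]
  = -(1|11)    [11 ≡ 3 mod 8 ⇒ (2|11)^2 = +1]
  = -1    [(1|11) = 1]
(3581|2621) = -1, and 2621 is prime, so 3581 is not a quadratic residue mod 2621.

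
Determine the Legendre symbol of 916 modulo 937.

Factor out 2: 916 = 2^2·229. Since 937 ≡ 1 (mod 8), (2 / 937) = +1, and (2 / 937)^2 = +1. Now have (229 / 937).
229 ≡ 1 (mod 4), so quadratic reciprocity gives (229 / 937) = (937 / 229). Reduce: 937 ≡ 21 (mod 229). Now have (21 / 229).
21 ≡ 1 (mod 4), so quadratic reciprocity gives (21 / 229) = (229 / 21). Reduce: 229 ≡ 19 (mod 21). Now have (19 / 21).
21 ≡ 1 (mod 4), so quadratic reciprocity gives (19 / 21) = (21 / 19). Reduce: 21 ≡ 2 (mod 19). Now have (2 / 19).
Factor out 2: 2 = 2. Since 19 ≡ 3 (mod 8), (2 / 19) = -1. Now have -(1 / 19).
(1 / 19) = 1. Collecting the sign factors: -1.

-1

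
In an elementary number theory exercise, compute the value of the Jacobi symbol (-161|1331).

1

(-161|1331)
  = -(161|1331)    [1331 ≡ 3 mod 4 ⇒ (-1|1331) = -1]
  = -(1331|161)    [QR: 161 ≡ 1 mod 4, sign kept]
  = -(43|161)    [1331 ≡ 43 mod 161]
  = -(161|43)    [QR: 161 ≡ 1 mod 4, sign kept]
  = -(32|43)    [161 ≡ 32 mod 43]
  = (1|43)    [43 ≡ 3 mod 8 ⇒ (2|43)^5 = -1]
  = 1    [(1|43) = 1]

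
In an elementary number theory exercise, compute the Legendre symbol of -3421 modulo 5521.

-1

Reduce the numerator: -3421 ≡ 2100 (mod 5521), so (-3421|5521) = (2100|5521).
Factor out 2: 2100 = 2^2·525. Since 5521 ≡ 1 (mod 8), (2|5521) = +1, and (2|5521)^2 = +1. Now have (525|5521).
525 ≡ 1 (mod 4), so quadratic reciprocity gives (525|5521) = (5521|525). Reduce: 5521 ≡ 271 (mod 525). Now have (271|525).
525 ≡ 1 (mod 4), so quadratic reciprocity gives (271|525) = (525|271). Reduce: 525 ≡ 254 (mod 271). Now have (254|271).
Factor out 2: 254 = 2·127. Since 271 ≡ 7 (mod 8), (2|271) = +1. Now have (127|271).
Both 127 ≡ 3 and 271 ≡ 3 (mod 4), so reciprocity gives (127|271) = -(271|127). Reduce: 271 ≡ 17 (mod 127). Now have -(17|127).
17 ≡ 1 (mod 4), so quadratic reciprocity gives (17|127) = (127|17). Reduce: 127 ≡ 8 (mod 17). Now have -(8|17).
Factor out 2: 8 = 2^3. Since 17 ≡ 1 (mod 8), (2|17) = +1, and (2|17)^3 = +1. Now have -(1|17).
(1|17) = 1. Collecting the sign factors: -1.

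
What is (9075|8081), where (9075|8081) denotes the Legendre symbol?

-1

(9075|8081)
  = (994|8081)    [9075 ≡ 994 mod 8081]
  = (497|8081)    [8081 ≡ 1 mod 8 ⇒ (2|8081) = +1]
  = (8081|497)    [QR: 497 ≡ 1 mod 4, sign kept]
  = (129|497)    [8081 ≡ 129 mod 497]
  = (497|129)    [QR: 129 ≡ 1 mod 4, sign kept]
  = (110|129)    [497 ≡ 110 mod 129]
  = (55|129)    [129 ≡ 1 mod 8 ⇒ (2|129) = +1]
  = (129|55)    [QR: 129 ≡ 1 mod 4, sign kept]
  = (19|55)    [129 ≡ 19 mod 55]
  = -(55|19)    [QR: both ≡ 3 mod 4, sign flips]
  = -(17|19)    [55 ≡ 17 mod 19]
  = -(19|17)    [QR: 17 ≡ 1 mod 4, sign kept]
  = -(2|17)    [19 ≡ 2 mod 17]
  = -(1|17)    [17 ≡ 1 mod 8 ⇒ (2|17) = +1]
  = -1    [(1|17) = 1]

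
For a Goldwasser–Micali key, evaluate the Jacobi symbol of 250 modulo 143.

-1

Reduce the numerator: 250 ≡ 107 (mod 143), so (250|143) = (107|143).
Both 107 ≡ 3 and 143 ≡ 3 (mod 4), so reciprocity gives (107|143) = -(143|107). Reduce: 143 ≡ 36 (mod 107). Now have -(36|107).
Factor out 2: 36 = 2^2·9. Since 107 ≡ 3 (mod 8), (2|107) = -1, and (2|107)^2 = +1. Now have -(9|107).
9 ≡ 1 (mod 4), so quadratic reciprocity gives (9|107) = (107|9). Reduce: 107 ≡ 8 (mod 9). Now have -(8|9).
Factor out 2: 8 = 2^3. Since 9 ≡ 1 (mod 8), (2|9) = +1, and (2|9)^3 = +1. Now have -(1|9).
(1|9) = 1. Collecting the sign factors: -1.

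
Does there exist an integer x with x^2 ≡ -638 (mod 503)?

yes

(-638/503)
  = (368/503)    [-638 ≡ 368 mod 503]
  = (23/503)    [503 ≡ 7 mod 8 ⇒ (2/503)^4 = +1]
  = -(503/23)    [QR: both ≡ 3 mod 4, sign flips]
  = -(20/23)    [503 ≡ 20 mod 23]
  = -(5/23)    [23 ≡ 7 mod 8 ⇒ (2/23)^2 = +1]
  = -(23/5)    [QR: 5 ≡ 1 mod 4, sign kept]
  = -(3/5)    [23 ≡ 3 mod 5]
  = -(5/3)    [QR: 5 ≡ 1 mod 4, sign kept]
  = -(2/3)    [5 ≡ 2 mod 3]
  = (1/3)    [3 ≡ 3 mod 8 ⇒ (2/3) = -1]
  = 1    [(1/3) = 1]
(-638/503) = 1, and 503 is prime, so -638 is a quadratic residue mod 503.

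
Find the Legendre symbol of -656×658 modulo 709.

1

By multiplicativity, (-656·658 / 709) = (-656 / 709)·(658 / 709).
First factor (-656 / 709):
(-656 / 709)
  = (656 / 709)    [709 ≡ 1 mod 4 ⇒ (-1 / 709) = +1]
  = (41 / 709)    [709 ≡ 5 mod 8 ⇒ (2 / 709)^4 = +1]
  = (709 / 41)    [QR: 41 ≡ 1 mod 4, sign kept]
  = (12 / 41)    [709 ≡ 12 mod 41]
  = (3 / 41)    [41 ≡ 1 mod 8 ⇒ (2 / 41)^2 = +1]
  = (41 / 3)    [QR: 41 ≡ 1 mod 4, sign kept]
  = (2 / 3)    [41 ≡ 2 mod 3]
  = -(1 / 3)    [3 ≡ 3 mod 8 ⇒ (2 / 3) = -1]
  = -1    [(1 / 3) = 1]
Second factor (658 / 709):
(658 / 709)
  = -(329 / 709)    [709 ≡ 5 mod 8 ⇒ (2 / 709) = -1]
  = -(709 / 329)    [QR: 329 ≡ 1 mod 4, sign kept]
  = -(51 / 329)    [709 ≡ 51 mod 329]
  = -(329 / 51)    [QR: 329 ≡ 1 mod 4, sign kept]
  = -(23 / 51)    [329 ≡ 23 mod 51]
  = (51 / 23)    [QR: both ≡ 3 mod 4, sign flips]
  = (5 / 23)    [51 ≡ 5 mod 23]
  = (23 / 5)    [QR: 5 ≡ 1 mod 4, sign kept]
  = (3 / 5)    [23 ≡ 3 mod 5]
  = (5 / 3)    [QR: 5 ≡ 1 mod 4, sign kept]
  = (2 / 3)    [5 ≡ 2 mod 3]
  = -(1 / 3)    [3 ≡ 3 mod 8 ⇒ (2 / 3) = -1]
  = -1    [(1 / 3) = 1]
Product: (-1)·(-1) = 1.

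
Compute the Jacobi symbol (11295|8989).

1

(11295|8989)
  = (2306|8989)    [11295 ≡ 2306 mod 8989]
  = -(1153|8989)    [8989 ≡ 5 mod 8 ⇒ (2|8989) = -1]
  = -(8989|1153)    [QR: 1153 ≡ 1 mod 4, sign kept]
  = -(918|1153)    [8989 ≡ 918 mod 1153]
  = -(459|1153)    [1153 ≡ 1 mod 8 ⇒ (2|1153) = +1]
  = -(1153|459)    [QR: 1153 ≡ 1 mod 4, sign kept]
  = -(235|459)    [1153 ≡ 235 mod 459]
  = (459|235)    [QR: both ≡ 3 mod 4, sign flips]
  = (224|235)    [459 ≡ 224 mod 235]
  = -(7|235)    [235 ≡ 3 mod 8 ⇒ (2|235)^5 = -1]
  = (235|7)    [QR: both ≡ 3 mod 4, sign flips]
  = (4|7)    [235 ≡ 4 mod 7]
  = (1|7)    [7 ≡ 7 mod 8 ⇒ (2|7)^2 = +1]
  = 1    [(1|7) = 1]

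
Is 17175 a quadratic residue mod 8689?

no

Reduce the numerator: 17175 ≡ 8486 (mod 8689), so (17175/8689) = (8486/8689).
Factor out 2: 8486 = 2·4243. Since 8689 ≡ 1 (mod 8), (2/8689) = +1. Now have (4243/8689).
8689 ≡ 1 (mod 4), so quadratic reciprocity gives (4243/8689) = (8689/4243). Reduce: 8689 ≡ 203 (mod 4243). Now have (203/4243).
Both 203 ≡ 3 and 4243 ≡ 3 (mod 4), so reciprocity gives (203/4243) = -(4243/203). Reduce: 4243 ≡ 183 (mod 203). Now have -(183/203).
Both 183 ≡ 3 and 203 ≡ 3 (mod 4), so reciprocity gives (183/203) = -(203/183). Reduce: 203 ≡ 20 (mod 183). Now have (20/183).
Factor out 2: 20 = 2^2·5. Since 183 ≡ 7 (mod 8), (2/183) = +1, and (2/183)^2 = +1. Now have (5/183).
5 ≡ 1 (mod 4), so quadratic reciprocity gives (5/183) = (183/5). Reduce: 183 ≡ 3 (mod 5). Now have (3/5).
5 ≡ 1 (mod 4), so quadratic reciprocity gives (3/5) = (5/3). Reduce: 5 ≡ 2 (mod 3). Now have (2/3).
Factor out 2: 2 = 2. Since 3 ≡ 3 (mod 8), (2/3) = -1. Now have -(1/3).
(1/3) = 1. Collecting the sign factors: -1.
The Legendre symbol is -1, so x^2 ≡ 17175 (mod 8689) has no solution.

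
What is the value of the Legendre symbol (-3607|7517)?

1

(-3607|7517)
  = (3910|7517)    [-3607 ≡ 3910 mod 7517]
  = -(1955|7517)    [7517 ≡ 5 mod 8 ⇒ (2|7517) = -1]
  = -(7517|1955)    [QR: 7517 ≡ 1 mod 4, sign kept]
  = -(1652|1955)    [7517 ≡ 1652 mod 1955]
  = -(413|1955)    [1955 ≡ 3 mod 8 ⇒ (2|1955)^2 = +1]
  = -(1955|413)    [QR: 413 ≡ 1 mod 4, sign kept]
  = -(303|413)    [1955 ≡ 303 mod 413]
  = -(413|303)    [QR: 413 ≡ 1 mod 4, sign kept]
  = -(110|303)    [413 ≡ 110 mod 303]
  = -(55|303)    [303 ≡ 7 mod 8 ⇒ (2|303) = +1]
  = (303|55)    [QR: both ≡ 3 mod 4, sign flips]
  = (28|55)    [303 ≡ 28 mod 55]
  = (7|55)    [55 ≡ 7 mod 8 ⇒ (2|55)^2 = +1]
  = -(55|7)    [QR: both ≡ 3 mod 4, sign flips]
  = -(6|7)    [55 ≡ 6 mod 7]
  = -(3|7)    [7 ≡ 7 mod 8 ⇒ (2|7) = +1]
  = (7|3)    [QR: both ≡ 3 mod 4, sign flips]
  = (1|3)    [7 ≡ 1 mod 3]
  = 1    [(1|3) = 1]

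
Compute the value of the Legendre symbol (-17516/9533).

(-17516/9533)
  = (1550/9533)    [-17516 ≡ 1550 mod 9533]
  = -(775/9533)    [9533 ≡ 5 mod 8 ⇒ (2/9533) = -1]
  = -(9533/775)    [QR: 9533 ≡ 1 mod 4, sign kept]
  = -(233/775)    [9533 ≡ 233 mod 775]
  = -(775/233)    [QR: 233 ≡ 1 mod 4, sign kept]
  = -(76/233)    [775 ≡ 76 mod 233]
  = -(19/233)    [233 ≡ 1 mod 8 ⇒ (2/233)^2 = +1]
  = -(233/19)    [QR: 233 ≡ 1 mod 4, sign kept]
  = -(5/19)    [233 ≡ 5 mod 19]
  = -(19/5)    [QR: 5 ≡ 1 mod 4, sign kept]
  = -(4/5)    [19 ≡ 4 mod 5]
  = -(1/5)    [5 ≡ 5 mod 8 ⇒ (2/5)^2 = +1]
  = -1    [(1/5) = 1]

-1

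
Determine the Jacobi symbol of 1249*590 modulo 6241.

1

By multiplicativity, (1249·590 / 6241) = (1249 / 6241)·(590 / 6241).
First factor (1249 / 6241):
(1249 / 6241)
  = (6241 / 1249)    [QR: 1249 ≡ 1 mod 4, sign kept]
  = (1245 / 1249)    [6241 ≡ 1245 mod 1249]
  = (1249 / 1245)    [QR: 1245 ≡ 1 mod 4, sign kept]
  = (4 / 1245)    [1249 ≡ 4 mod 1245]
  = (1 / 1245)    [1245 ≡ 5 mod 8 ⇒ (2 / 1245)^2 = +1]
  = 1    [(1 / 1245) = 1]
Second factor (590 / 6241):
(590 / 6241)
  = (295 / 6241)    [6241 ≡ 1 mod 8 ⇒ (2 / 6241) = +1]
  = (6241 / 295)    [QR: 6241 ≡ 1 mod 4, sign kept]
  = (46 / 295)    [6241 ≡ 46 mod 295]
  = (23 / 295)    [295 ≡ 7 mod 8 ⇒ (2 / 295) = +1]
  = -(295 / 23)    [QR: both ≡ 3 mod 4, sign flips]
  = -(19 / 23)    [295 ≡ 19 mod 23]
  = (23 / 19)    [QR: both ≡ 3 mod 4, sign flips]
  = (4 / 19)    [23 ≡ 4 mod 19]
  = (1 / 19)    [19 ≡ 3 mod 8 ⇒ (2 / 19)^2 = +1]
  = 1    [(1 / 19) = 1]
Product: (1)·(1) = 1.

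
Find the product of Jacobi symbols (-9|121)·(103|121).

1

By multiplicativity, (-9·103|121) = (-9|121)·(103|121).
First factor (-9|121):
(-9|121)
  = (112|121)    [-9 ≡ 112 mod 121]
  = (7|121)    [121 ≡ 1 mod 8 ⇒ (2|121)^4 = +1]
  = (121|7)    [QR: 121 ≡ 1 mod 4, sign kept]
  = (2|7)    [121 ≡ 2 mod 7]
  = (1|7)    [7 ≡ 7 mod 8 ⇒ (2|7) = +1]
  = 1    [(1|7) = 1]
Second factor (103|121):
(103|121)
  = (121|103)    [QR: 121 ≡ 1 mod 4, sign kept]
  = (18|103)    [121 ≡ 18 mod 103]
  = (9|103)    [103 ≡ 7 mod 8 ⇒ (2|103) = +1]
  = (103|9)    [QR: 9 ≡ 1 mod 4, sign kept]
  = (4|9)    [103 ≡ 4 mod 9]
  = (1|9)    [9 ≡ 1 mod 8 ⇒ (2|9)^2 = +1]
  = 1    [(1|9) = 1]
Product: (1)·(1) = 1.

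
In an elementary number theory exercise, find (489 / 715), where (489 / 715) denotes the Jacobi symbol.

-1

489 ≡ 1 (mod 4), so quadratic reciprocity gives (489 / 715) = (715 / 489). Reduce: 715 ≡ 226 (mod 489). Now have (226 / 489).
Factor out 2: 226 = 2·113. Since 489 ≡ 1 (mod 8), (2 / 489) = +1. Now have (113 / 489).
113 ≡ 1 (mod 4), so quadratic reciprocity gives (113 / 489) = (489 / 113). Reduce: 489 ≡ 37 (mod 113). Now have (37 / 113).
37 ≡ 1 (mod 4), so quadratic reciprocity gives (37 / 113) = (113 / 37). Reduce: 113 ≡ 2 (mod 37). Now have (2 / 37).
Factor out 2: 2 = 2. Since 37 ≡ 5 (mod 8), (2 / 37) = -1. Now have -(1 / 37).
(1 / 37) = 1. Collecting the sign factors: -1.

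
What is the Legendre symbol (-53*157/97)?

-1

By multiplicativity, (-53·157/97) = (-53/97)·(157/97).
First factor (-53/97):
(-53/97)
  = (53/97)    [97 ≡ 1 mod 4 ⇒ (-1/97) = +1]
  = (97/53)    [QR: 53 ≡ 1 mod 4, sign kept]
  = (44/53)    [97 ≡ 44 mod 53]
  = (11/53)    [53 ≡ 5 mod 8 ⇒ (2/53)^2 = +1]
  = (53/11)    [QR: 53 ≡ 1 mod 4, sign kept]
  = (9/11)    [53 ≡ 9 mod 11]
  = (11/9)    [QR: 9 ≡ 1 mod 4, sign kept]
  = (2/9)    [11 ≡ 2 mod 9]
  = (1/9)    [9 ≡ 1 mod 8 ⇒ (2/9) = +1]
  = 1    [(1/9) = 1]
Second factor (157/97):
(157/97)
  = (60/97)    [157 ≡ 60 mod 97]
  = (15/97)    [97 ≡ 1 mod 8 ⇒ (2/97)^2 = +1]
  = (97/15)    [QR: 97 ≡ 1 mod 4, sign kept]
  = (7/15)    [97 ≡ 7 mod 15]
  = -(15/7)    [QR: both ≡ 3 mod 4, sign flips]
  = -(1/7)    [15 ≡ 1 mod 7]
  = -1    [(1/7) = 1]
Product: (1)·(-1) = -1.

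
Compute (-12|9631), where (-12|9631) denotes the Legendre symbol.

(-12|9631)
  = -(12|9631)    [9631 ≡ 3 mod 4 ⇒ (-1|9631) = -1]
  = -(3|9631)    [9631 ≡ 7 mod 8 ⇒ (2|9631)^2 = +1]
  = (9631|3)    [QR: both ≡ 3 mod 4, sign flips]
  = (1|3)    [9631 ≡ 1 mod 3]
  = 1    [(1|3) = 1]

1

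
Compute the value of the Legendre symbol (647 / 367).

(647 / 367)
  = (280 / 367)    [647 ≡ 280 mod 367]
  = (35 / 367)    [367 ≡ 7 mod 8 ⇒ (2 / 367)^3 = +1]
  = -(367 / 35)    [QR: both ≡ 3 mod 4, sign flips]
  = -(17 / 35)    [367 ≡ 17 mod 35]
  = -(35 / 17)    [QR: 17 ≡ 1 mod 4, sign kept]
  = -(1 / 17)    [35 ≡ 1 mod 17]
  = -1    [(1 / 17) = 1]

-1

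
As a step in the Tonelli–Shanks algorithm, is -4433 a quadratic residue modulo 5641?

no

(-4433|5641)
  = (4433|5641)    [5641 ≡ 1 mod 4 ⇒ (-1|5641) = +1]
  = (5641|4433)    [QR: 4433 ≡ 1 mod 4, sign kept]
  = (1208|4433)    [5641 ≡ 1208 mod 4433]
  = (151|4433)    [4433 ≡ 1 mod 8 ⇒ (2|4433)^3 = +1]
  = (4433|151)    [QR: 4433 ≡ 1 mod 4, sign kept]
  = (54|151)    [4433 ≡ 54 mod 151]
  = (27|151)    [151 ≡ 7 mod 8 ⇒ (2|151) = +1]
  = -(151|27)    [QR: both ≡ 3 mod 4, sign flips]
  = -(16|27)    [151 ≡ 16 mod 27]
  = -(1|27)    [27 ≡ 3 mod 8 ⇒ (2|27)^4 = +1]
  = -1    [(1|27) = 1]
(-4433|5641) = -1, and 5641 is prime, so -4433 is not a quadratic residue mod 5641.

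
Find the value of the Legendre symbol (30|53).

Factor out 2: 30 = 2·15. Since 53 ≡ 5 (mod 8), (2|53) = -1. Now have -(15|53).
53 ≡ 1 (mod 4), so quadratic reciprocity gives (15|53) = (53|15). Reduce: 53 ≡ 8 (mod 15). Now have -(8|15).
Factor out 2: 8 = 2^3. Since 15 ≡ 7 (mod 8), (2|15) = +1, and (2|15)^3 = +1. Now have -(1|15).
(1|15) = 1. Collecting the sign factors: -1.

-1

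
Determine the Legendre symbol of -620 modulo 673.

1

(-620/673)
  = (620/673)    [673 ≡ 1 mod 4 ⇒ (-1/673) = +1]
  = (155/673)    [673 ≡ 1 mod 8 ⇒ (2/673)^2 = +1]
  = (673/155)    [QR: 673 ≡ 1 mod 4, sign kept]
  = (53/155)    [673 ≡ 53 mod 155]
  = (155/53)    [QR: 53 ≡ 1 mod 4, sign kept]
  = (49/53)    [155 ≡ 49 mod 53]
  = (53/49)    [QR: 49 ≡ 1 mod 4, sign kept]
  = (4/49)    [53 ≡ 4 mod 49]
  = (1/49)    [49 ≡ 1 mod 8 ⇒ (2/49)^2 = +1]
  = 1    [(1/49) = 1]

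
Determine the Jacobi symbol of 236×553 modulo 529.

1

By multiplicativity, (236·553/529) = (236/529)·(553/529).
First factor (236/529):
Factor out 2: 236 = 2^2·59. Since 529 ≡ 1 (mod 8), (2/529) = +1, and (2/529)^2 = +1. Now have (59/529).
529 ≡ 1 (mod 4), so quadratic reciprocity gives (59/529) = (529/59). Reduce: 529 ≡ 57 (mod 59). Now have (57/59).
57 ≡ 1 (mod 4), so quadratic reciprocity gives (57/59) = (59/57). Reduce: 59 ≡ 2 (mod 57). Now have (2/57).
Factor out 2: 2 = 2. Since 57 ≡ 1 (mod 8), (2/57) = +1. Now have (1/57).
(1/57) = 1. Collecting the sign factors: 1.
Second factor (553/529):
Reduce the numerator: 553 ≡ 24 (mod 529), so (553/529) = (24/529).
Factor out 2: 24 = 2^3·3. Since 529 ≡ 1 (mod 8), (2/529) = +1, and (2/529)^3 = +1. Now have (3/529).
529 ≡ 1 (mod 4), so quadratic reciprocity gives (3/529) = (529/3). Reduce: 529 ≡ 1 (mod 3). Now have (1/3).
(1/3) = 1. Collecting the sign factors: 1.
Product: (1)·(1) = 1.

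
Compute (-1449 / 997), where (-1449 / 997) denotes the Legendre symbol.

-1

(-1449 / 997)
  = (545 / 997)    [-1449 ≡ 545 mod 997]
  = (997 / 545)    [QR: 545 ≡ 1 mod 4, sign kept]
  = (452 / 545)    [997 ≡ 452 mod 545]
  = (113 / 545)    [545 ≡ 1 mod 8 ⇒ (2 / 545)^2 = +1]
  = (545 / 113)    [QR: 113 ≡ 1 mod 4, sign kept]
  = (93 / 113)    [545 ≡ 93 mod 113]
  = (113 / 93)    [QR: 93 ≡ 1 mod 4, sign kept]
  = (20 / 93)    [113 ≡ 20 mod 93]
  = (5 / 93)    [93 ≡ 5 mod 8 ⇒ (2 / 93)^2 = +1]
  = (93 / 5)    [QR: 5 ≡ 1 mod 4, sign kept]
  = (3 / 5)    [93 ≡ 3 mod 5]
  = (5 / 3)    [QR: 5 ≡ 1 mod 4, sign kept]
  = (2 / 3)    [5 ≡ 2 mod 3]
  = -(1 / 3)    [3 ≡ 3 mod 8 ⇒ (2 / 3) = -1]
  = -1    [(1 / 3) = 1]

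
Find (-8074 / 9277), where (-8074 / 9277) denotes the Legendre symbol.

(-8074 / 9277)
  = (1203 / 9277)    [-8074 ≡ 1203 mod 9277]
  = (9277 / 1203)    [QR: 9277 ≡ 1 mod 4, sign kept]
  = (856 / 1203)    [9277 ≡ 856 mod 1203]
  = -(107 / 1203)    [1203 ≡ 3 mod 8 ⇒ (2 / 1203)^3 = -1]
  = (1203 / 107)    [QR: both ≡ 3 mod 4, sign flips]
  = (26 / 107)    [1203 ≡ 26 mod 107]
  = -(13 / 107)    [107 ≡ 3 mod 8 ⇒ (2 / 107) = -1]
  = -(107 / 13)    [QR: 13 ≡ 1 mod 4, sign kept]
  = -(3 / 13)    [107 ≡ 3 mod 13]
  = -(13 / 3)    [QR: 13 ≡ 1 mod 4, sign kept]
  = -(1 / 3)    [13 ≡ 1 mod 3]
  = -1    [(1 / 3) = 1]

-1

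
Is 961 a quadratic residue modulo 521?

yes

(961|521)
  = (440|521)    [961 ≡ 440 mod 521]
  = (55|521)    [521 ≡ 1 mod 8 ⇒ (2|521)^3 = +1]
  = (521|55)    [QR: 521 ≡ 1 mod 4, sign kept]
  = (26|55)    [521 ≡ 26 mod 55]
  = (13|55)    [55 ≡ 7 mod 8 ⇒ (2|55) = +1]
  = (55|13)    [QR: 13 ≡ 1 mod 4, sign kept]
  = (3|13)    [55 ≡ 3 mod 13]
  = (13|3)    [QR: 13 ≡ 1 mod 4, sign kept]
  = (1|3)    [13 ≡ 1 mod 3]
  = 1    [(1|3) = 1]
(961|521) = 1, and 521 is prime, so 961 is a quadratic residue mod 521.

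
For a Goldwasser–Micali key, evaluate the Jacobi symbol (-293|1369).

1

(-293|1369)
  = (1076|1369)    [-293 ≡ 1076 mod 1369]
  = (269|1369)    [1369 ≡ 1 mod 8 ⇒ (2|1369)^2 = +1]
  = (1369|269)    [QR: 269 ≡ 1 mod 4, sign kept]
  = (24|269)    [1369 ≡ 24 mod 269]
  = -(3|269)    [269 ≡ 5 mod 8 ⇒ (2|269)^3 = -1]
  = -(269|3)    [QR: 269 ≡ 1 mod 4, sign kept]
  = -(2|3)    [269 ≡ 2 mod 3]
  = (1|3)    [3 ≡ 3 mod 8 ⇒ (2|3) = -1]
  = 1    [(1|3) = 1]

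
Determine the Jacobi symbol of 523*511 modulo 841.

1

By multiplicativity, (523·511|841) = (523|841)·(511|841).
First factor (523|841):
841 ≡ 1 (mod 4), so quadratic reciprocity gives (523|841) = (841|523). Reduce: 841 ≡ 318 (mod 523). Now have (318|523).
Factor out 2: 318 = 2·159. Since 523 ≡ 3 (mod 8), (2|523) = -1. Now have -(159|523).
Both 159 ≡ 3 and 523 ≡ 3 (mod 4), so reciprocity gives (159|523) = -(523|159). Reduce: 523 ≡ 46 (mod 159). Now have (46|159).
Factor out 2: 46 = 2·23. Since 159 ≡ 7 (mod 8), (2|159) = +1. Now have (23|159).
Both 23 ≡ 3 and 159 ≡ 3 (mod 4), so reciprocity gives (23|159) = -(159|23). Reduce: 159 ≡ 21 (mod 23). Now have -(21|23).
21 ≡ 1 (mod 4), so quadratic reciprocity gives (21|23) = (23|21). Reduce: 23 ≡ 2 (mod 21). Now have -(2|21).
Factor out 2: 2 = 2. Since 21 ≡ 5 (mod 8), (2|21) = -1. Now have (1|21).
(1|21) = 1. Collecting the sign factors: 1.
Second factor (511|841):
841 ≡ 1 (mod 4), so quadratic reciprocity gives (511|841) = (841|511). Reduce: 841 ≡ 330 (mod 511). Now have (330|511).
Factor out 2: 330 = 2·165. Since 511 ≡ 7 (mod 8), (2|511) = +1. Now have (165|511).
165 ≡ 1 (mod 4), so quadratic reciprocity gives (165|511) = (511|165). Reduce: 511 ≡ 16 (mod 165). Now have (16|165).
Factor out 2: 16 = 2^4. Since 165 ≡ 5 (mod 8), (2|165) = -1, and (2|165)^4 = +1. Now have (1|165).
(1|165) = 1. Collecting the sign factors: 1.
Product: (1)·(1) = 1.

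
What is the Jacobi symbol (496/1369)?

(496/1369)
  = (31/1369)    [1369 ≡ 1 mod 8 ⇒ (2/1369)^4 = +1]
  = (1369/31)    [QR: 1369 ≡ 1 mod 4, sign kept]
  = (5/31)    [1369 ≡ 5 mod 31]
  = (31/5)    [QR: 5 ≡ 1 mod 4, sign kept]
  = (1/5)    [31 ≡ 1 mod 5]
  = 1    [(1/5) = 1]

1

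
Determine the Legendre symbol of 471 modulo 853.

(471/853)
  = (853/471)    [QR: 853 ≡ 1 mod 4, sign kept]
  = (382/471)    [853 ≡ 382 mod 471]
  = (191/471)    [471 ≡ 7 mod 8 ⇒ (2/471) = +1]
  = -(471/191)    [QR: both ≡ 3 mod 4, sign flips]
  = -(89/191)    [471 ≡ 89 mod 191]
  = -(191/89)    [QR: 89 ≡ 1 mod 4, sign kept]
  = -(13/89)    [191 ≡ 13 mod 89]
  = -(89/13)    [QR: 13 ≡ 1 mod 4, sign kept]
  = -(11/13)    [89 ≡ 11 mod 13]
  = -(13/11)    [QR: 13 ≡ 1 mod 4, sign kept]
  = -(2/11)    [13 ≡ 2 mod 11]
  = (1/11)    [11 ≡ 3 mod 8 ⇒ (2/11) = -1]
  = 1    [(1/11) = 1]

1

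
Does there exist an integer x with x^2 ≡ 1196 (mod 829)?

yes

Reduce the numerator: 1196 ≡ 367 (mod 829), so (1196|829) = (367|829).
829 ≡ 1 (mod 4), so quadratic reciprocity gives (367|829) = (829|367). Reduce: 829 ≡ 95 (mod 367). Now have (95|367).
Both 95 ≡ 3 and 367 ≡ 3 (mod 4), so reciprocity gives (95|367) = -(367|95). Reduce: 367 ≡ 82 (mod 95). Now have -(82|95).
Factor out 2: 82 = 2·41. Since 95 ≡ 7 (mod 8), (2|95) = +1. Now have -(41|95).
41 ≡ 1 (mod 4), so quadratic reciprocity gives (41|95) = (95|41). Reduce: 95 ≡ 13 (mod 41). Now have -(13|41).
13 ≡ 1 (mod 4), so quadratic reciprocity gives (13|41) = (41|13). Reduce: 41 ≡ 2 (mod 13). Now have -(2|13).
Factor out 2: 2 = 2. Since 13 ≡ 5 (mod 8), (2|13) = -1. Now have (1|13).
(1|13) = 1. Collecting the sign factors: 1.
The Legendre symbol is 1, so x^2 ≡ 1196 (mod 829) has solution.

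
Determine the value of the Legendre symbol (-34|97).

(-34|97)
  = (63|97)    [-34 ≡ 63 mod 97]
  = (97|63)    [QR: 97 ≡ 1 mod 4, sign kept]
  = (34|63)    [97 ≡ 34 mod 63]
  = (17|63)    [63 ≡ 7 mod 8 ⇒ (2|63) = +1]
  = (63|17)    [QR: 17 ≡ 1 mod 4, sign kept]
  = (12|17)    [63 ≡ 12 mod 17]
  = (3|17)    [17 ≡ 1 mod 8 ⇒ (2|17)^2 = +1]
  = (17|3)    [QR: 17 ≡ 1 mod 4, sign kept]
  = (2|3)    [17 ≡ 2 mod 3]
  = -(1|3)    [3 ≡ 3 mod 8 ⇒ (2|3) = -1]
  = -1    [(1|3) = 1]

-1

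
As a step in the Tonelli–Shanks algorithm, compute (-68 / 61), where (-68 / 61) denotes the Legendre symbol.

(-68 / 61)
  = (54 / 61)    [-68 ≡ 54 mod 61]
  = -(27 / 61)    [61 ≡ 5 mod 8 ⇒ (2 / 61) = -1]
  = -(61 / 27)    [QR: 61 ≡ 1 mod 4, sign kept]
  = -(7 / 27)    [61 ≡ 7 mod 27]
  = (27 / 7)    [QR: both ≡ 3 mod 4, sign flips]
  = (6 / 7)    [27 ≡ 6 mod 7]
  = (3 / 7)    [7 ≡ 7 mod 8 ⇒ (2 / 7) = +1]
  = -(7 / 3)    [QR: both ≡ 3 mod 4, sign flips]
  = -(1 / 3)    [7 ≡ 1 mod 3]
  = -1    [(1 / 3) = 1]

-1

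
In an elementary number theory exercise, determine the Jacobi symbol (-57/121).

1

(-57/121)
  = (64/121)    [-57 ≡ 64 mod 121]
  = (1/121)    [121 ≡ 1 mod 8 ⇒ (2/121)^6 = +1]
  = 1    [(1/121) = 1]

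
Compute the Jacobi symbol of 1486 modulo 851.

(1486|851)
  = (635|851)    [1486 ≡ 635 mod 851]
  = -(851|635)    [QR: both ≡ 3 mod 4, sign flips]
  = -(216|635)    [851 ≡ 216 mod 635]
  = (27|635)    [635 ≡ 3 mod 8 ⇒ (2|635)^3 = -1]
  = -(635|27)    [QR: both ≡ 3 mod 4, sign flips]
  = -(14|27)    [635 ≡ 14 mod 27]
  = (7|27)    [27 ≡ 3 mod 8 ⇒ (2|27) = -1]
  = -(27|7)    [QR: both ≡ 3 mod 4, sign flips]
  = -(6|7)    [27 ≡ 6 mod 7]
  = -(3|7)    [7 ≡ 7 mod 8 ⇒ (2|7) = +1]
  = (7|3)    [QR: both ≡ 3 mod 4, sign flips]
  = (1|3)    [7 ≡ 1 mod 3]
  = 1    [(1|3) = 1]

1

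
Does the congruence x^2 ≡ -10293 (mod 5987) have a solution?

yes

Pull out -1: (-10293/5987) = (-1/5987)·(10293/5987). Since 5987 ≡ 3 (mod 4), (-1/5987) = -1. Now have -(10293/5987).
Reduce the numerator: 10293 ≡ 4306 (mod 5987), so (10293/5987) = (4306/5987).
Factor out 2: 4306 = 2·2153. Since 5987 ≡ 3 (mod 8), (2/5987) = -1. Now have (2153/5987).
2153 ≡ 1 (mod 4), so quadratic reciprocity gives (2153/5987) = (5987/2153). Reduce: 5987 ≡ 1681 (mod 2153). Now have (1681/2153).
1681 ≡ 1 (mod 4), so quadratic reciprocity gives (1681/2153) = (2153/1681). Reduce: 2153 ≡ 472 (mod 1681). Now have (472/1681).
Factor out 2: 472 = 2^3·59. Since 1681 ≡ 1 (mod 8), (2/1681) = +1, and (2/1681)^3 = +1. Now have (59/1681).
1681 ≡ 1 (mod 4), so quadratic reciprocity gives (59/1681) = (1681/59). Reduce: 1681 ≡ 29 (mod 59). Now have (29/59).
29 ≡ 1 (mod 4), so quadratic reciprocity gives (29/59) = (59/29). Reduce: 59 ≡ 1 (mod 29). Now have (1/29).
(1/29) = 1. Collecting the sign factors: 1.
The Legendre symbol is 1, so x^2 ≡ -10293 (mod 5987) has solution.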